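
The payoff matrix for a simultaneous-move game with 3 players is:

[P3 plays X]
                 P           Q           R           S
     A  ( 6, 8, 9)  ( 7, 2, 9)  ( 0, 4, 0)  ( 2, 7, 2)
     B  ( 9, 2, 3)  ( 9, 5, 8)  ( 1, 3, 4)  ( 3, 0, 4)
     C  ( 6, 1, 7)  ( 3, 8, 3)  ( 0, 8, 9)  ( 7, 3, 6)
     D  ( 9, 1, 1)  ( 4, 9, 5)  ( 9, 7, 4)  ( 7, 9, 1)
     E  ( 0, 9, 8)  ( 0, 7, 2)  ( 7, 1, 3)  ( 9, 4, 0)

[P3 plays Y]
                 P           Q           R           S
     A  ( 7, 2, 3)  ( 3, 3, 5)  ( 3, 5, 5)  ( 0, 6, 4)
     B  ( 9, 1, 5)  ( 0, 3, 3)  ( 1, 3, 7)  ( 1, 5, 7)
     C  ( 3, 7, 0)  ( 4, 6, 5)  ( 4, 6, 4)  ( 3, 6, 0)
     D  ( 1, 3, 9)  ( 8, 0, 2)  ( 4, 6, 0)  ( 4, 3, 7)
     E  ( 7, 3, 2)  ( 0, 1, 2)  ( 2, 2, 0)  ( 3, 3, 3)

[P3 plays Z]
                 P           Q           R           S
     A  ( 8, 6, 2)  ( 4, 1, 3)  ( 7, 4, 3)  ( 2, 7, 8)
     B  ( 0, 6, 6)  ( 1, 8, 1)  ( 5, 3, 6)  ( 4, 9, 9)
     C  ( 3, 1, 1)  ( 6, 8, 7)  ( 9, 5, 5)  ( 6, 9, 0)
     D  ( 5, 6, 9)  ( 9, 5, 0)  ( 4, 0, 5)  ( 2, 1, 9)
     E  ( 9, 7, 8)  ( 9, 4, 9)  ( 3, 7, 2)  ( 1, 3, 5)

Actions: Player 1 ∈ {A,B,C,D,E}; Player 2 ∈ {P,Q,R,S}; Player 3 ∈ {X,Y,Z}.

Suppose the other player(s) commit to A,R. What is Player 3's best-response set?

BR_3 = {Y}

u_3(X vs A,R) = 0
u_3(Y vs A,R) = 5
u_3(Z vs A,R) = 3
max payoff 5 at {Y}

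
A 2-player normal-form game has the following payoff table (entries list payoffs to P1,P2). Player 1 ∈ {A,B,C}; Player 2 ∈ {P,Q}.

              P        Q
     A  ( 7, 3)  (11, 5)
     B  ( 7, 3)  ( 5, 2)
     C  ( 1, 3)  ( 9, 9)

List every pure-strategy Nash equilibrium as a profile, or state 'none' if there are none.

PSNE = {(A,Q), (B,P)}

(A,P): not NE [P2→Q gives 5>3]
(A,Q): NE
(B,P): NE
(B,Q): not NE [P1→A gives 11>5; P2→P gives 3>2]
(C,P): not NE [P1→B gives 7>1; P2→Q gives 9>3]
(C,Q): not NE [P1→A gives 11>9]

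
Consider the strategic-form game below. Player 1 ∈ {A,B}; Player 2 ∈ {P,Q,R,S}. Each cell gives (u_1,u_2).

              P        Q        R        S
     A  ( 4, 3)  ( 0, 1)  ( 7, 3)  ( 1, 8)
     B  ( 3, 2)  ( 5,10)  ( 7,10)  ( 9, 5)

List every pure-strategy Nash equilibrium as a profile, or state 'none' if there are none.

PSNE = {(B,Q), (B,R)}

(A,P): not NE [P2→S gives 8>3]
(A,Q): not NE [P1→B gives 5>0; P2→S gives 8>1]
(A,R): not NE [P2→S gives 8>3]
(A,S): not NE [P1→B gives 9>1]
(B,P): not NE [P1→A gives 4>3; P2→R gives 10>2]
(B,Q): NE
(B,R): NE
(B,S): not NE [P2→R gives 10>5]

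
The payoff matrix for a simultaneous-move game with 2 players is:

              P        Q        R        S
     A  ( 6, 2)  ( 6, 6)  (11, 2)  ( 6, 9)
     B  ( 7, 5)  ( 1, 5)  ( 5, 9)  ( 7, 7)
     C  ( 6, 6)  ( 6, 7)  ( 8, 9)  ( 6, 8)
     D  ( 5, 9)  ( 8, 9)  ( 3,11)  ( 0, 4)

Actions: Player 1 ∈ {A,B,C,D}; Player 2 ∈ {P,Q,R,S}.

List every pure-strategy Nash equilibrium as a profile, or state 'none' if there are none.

(A,P): not NE [P1→B gives 7>6; P2→S gives 9>2]
(A,Q): not NE [P1→D gives 8>6; P2→S gives 9>6]
(A,R): not NE [P2→S gives 9>2]
(A,S): not NE [P1→B gives 7>6]
(B,P): not NE [P2→R gives 9>5]
(B,Q): not NE [P1→D gives 8>1; P2→R gives 9>5]
(B,R): not NE [P1→A gives 11>5]
(B,S): not NE [P2→R gives 9>7]
(C,P): not NE [P1→B gives 7>6; P2→R gives 9>6]
(C,Q): not NE [P1→D gives 8>6; P2→R gives 9>7]
(C,R): not NE [P1→A gives 11>8]
(C,S): not NE [P1→B gives 7>6; P2→R gives 9>8]
(D,P): not NE [P1→B gives 7>5; P2→R gives 11>9]
(D,Q): not NE [P2→R gives 11>9]
(D,R): not NE [P1→A gives 11>3]
(D,S): not NE [P1→B gives 7>0; P2→R gives 11>4]

No pure NE.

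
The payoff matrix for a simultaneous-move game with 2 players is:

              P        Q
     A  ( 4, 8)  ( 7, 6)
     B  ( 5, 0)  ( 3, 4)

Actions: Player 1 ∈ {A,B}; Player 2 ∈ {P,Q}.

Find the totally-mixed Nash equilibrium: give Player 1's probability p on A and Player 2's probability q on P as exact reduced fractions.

(p,q) = (2/3, 4/5)

P1 indiff ⇒ q·4+(1-q)·7 = q·5+(1-q)·3 ⇒ q(-1) = (1-q)(-4) ⇒ q = 4/5
P2 indiff ⇒ p·8+(1-p)·0 = p·6+(1-p)·4 ⇒ p(2) = (1-p)(4) ⇒ p = 2/3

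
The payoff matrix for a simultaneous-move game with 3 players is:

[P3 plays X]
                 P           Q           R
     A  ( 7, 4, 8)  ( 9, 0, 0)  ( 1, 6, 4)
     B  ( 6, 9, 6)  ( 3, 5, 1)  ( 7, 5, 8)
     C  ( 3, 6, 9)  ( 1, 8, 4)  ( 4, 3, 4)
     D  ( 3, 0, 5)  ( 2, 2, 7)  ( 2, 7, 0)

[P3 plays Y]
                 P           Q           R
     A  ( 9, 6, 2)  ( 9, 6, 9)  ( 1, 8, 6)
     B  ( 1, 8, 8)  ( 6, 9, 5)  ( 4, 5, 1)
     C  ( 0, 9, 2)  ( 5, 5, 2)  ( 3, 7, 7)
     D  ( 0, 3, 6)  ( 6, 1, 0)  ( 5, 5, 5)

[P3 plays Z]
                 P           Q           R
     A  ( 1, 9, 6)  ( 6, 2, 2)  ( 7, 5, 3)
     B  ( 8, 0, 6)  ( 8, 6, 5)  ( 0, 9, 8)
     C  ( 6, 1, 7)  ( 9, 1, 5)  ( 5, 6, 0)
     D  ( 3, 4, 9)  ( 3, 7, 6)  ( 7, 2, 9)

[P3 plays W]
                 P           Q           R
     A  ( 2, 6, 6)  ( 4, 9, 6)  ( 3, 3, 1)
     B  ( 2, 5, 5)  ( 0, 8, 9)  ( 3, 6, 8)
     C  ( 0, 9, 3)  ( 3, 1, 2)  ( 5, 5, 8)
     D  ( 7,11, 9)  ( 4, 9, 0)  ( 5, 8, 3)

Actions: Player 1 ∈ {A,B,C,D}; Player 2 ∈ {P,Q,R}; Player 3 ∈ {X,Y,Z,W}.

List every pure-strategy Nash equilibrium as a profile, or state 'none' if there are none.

Nash profiles: (D,P,W)

(A,P,X): not NE [P2→R gives 6>4]
(A,P,Y): not NE [P2→R gives 8>6; P3→X gives 8>2]
(A,P,Z): not NE [P1→B gives 8>1; P3→X gives 8>6]
(A,P,W): not NE [P1→D gives 7>2; P2→Q gives 9>6; P3→X gives 8>6]
(A,Q,X): not NE [P2→R gives 6>0; P3→Y gives 9>0]
(A,Q,Y): not NE [P2→R gives 8>6]
(A,Q,Z): not NE [P1→C gives 9>6; P2→P gives 9>2; P3→Y gives 9>2]
(A,Q,W): not NE [P3→Y gives 9>6]
(A,R,X): not NE [P1→B gives 7>1; P3→Y gives 6>4]
(A,R,Y): not NE [P1→D gives 5>1]
(A,R,Z): not NE [P2→P gives 9>5; P3→Y gives 6>3]
(A,R,W): not NE [P1→D gives 5>3; P2→Q gives 9>3; P3→Y gives 6>1]
(B,P,X): not NE [P1→A gives 7>6; P3→Y gives 8>6]
(B,P,Y): not NE [P1→A gives 9>1; P2→Q gives 9>8]
(B,P,Z): not NE [P2→R gives 9>0; P3→Y gives 8>6]
(B,P,W): not NE [P1→D gives 7>2; P2→Q gives 8>5; P3→Y gives 8>5]
(B,Q,X): not NE [P1→A gives 9>3; P2→P gives 9>5; P3→W gives 9>1]
(B,Q,Y): not NE [P1→A gives 9>6; P3→W gives 9>5]
(B,Q,Z): not NE [P1→C gives 9>8; P2→R gives 9>6; P3→W gives 9>5]
(B,Q,W): not NE [P1→D gives 4>0]
(B,R,X): not NE [P2→P gives 9>5]
(B,R,Y): not NE [P1→D gives 5>4; P2→Q gives 9>5; P3→W gives 8>1]
(B,R,Z): not NE [P1→D gives 7>0]
(B,R,W): not NE [P1→D gives 5>3; P2→Q gives 8>6]
(C,P,X): not NE [P1→A gives 7>3; P2→Q gives 8>6]
(C,P,Y): not NE [P1→A gives 9>0; P3→X gives 9>2]
(C,P,Z): not NE [P1→B gives 8>6; P2→R gives 6>1; P3→X gives 9>7]
(C,P,W): not NE [P1→D gives 7>0; P3→X gives 9>3]
(C,Q,X): not NE [P1→A gives 9>1; P3→Z gives 5>4]
(C,Q,Y): not NE [P1→A gives 9>5; P2→P gives 9>5; P3→Z gives 5>2]
(C,Q,Z): not NE [P2→R gives 6>1]
(C,Q,W): not NE [P1→D gives 4>3; P2→P gives 9>1; P3→Z gives 5>2]
(C,R,X): not NE [P1→B gives 7>4; P2→Q gives 8>3; P3→W gives 8>4]
(C,R,Y): not NE [P1→D gives 5>3; P2→P gives 9>7; P3→W gives 8>7]
(C,R,Z): not NE [P1→D gives 7>5; P3→W gives 8>0]
(C,R,W): not NE [P2→P gives 9>5]
(D,P,X): not NE [P1→A gives 7>3; P2→R gives 7>0; P3→W gives 9>5]
(D,P,Y): not NE [P1→A gives 9>0; P2→R gives 5>3; P3→W gives 9>6]
(D,P,Z): not NE [P1→B gives 8>3; P2→Q gives 7>4]
(D,P,W): NE
(D,Q,X): not NE [P1→A gives 9>2; P2→R gives 7>2]
(D,Q,Y): not NE [P1→A gives 9>6; P2→R gives 5>1; P3→X gives 7>0]
(D,Q,Z): not NE [P1→C gives 9>3; P3→X gives 7>6]
(D,Q,W): not NE [P2→P gives 11>9; P3→X gives 7>0]
(D,R,X): not NE [P1→B gives 7>2; P3→Z gives 9>0]
(D,R,Y): not NE [P3→Z gives 9>5]
(D,R,Z): not NE [P2→Q gives 7>2]
(D,R,W): not NE [P2→P gives 11>8; P3→Z gives 9>3]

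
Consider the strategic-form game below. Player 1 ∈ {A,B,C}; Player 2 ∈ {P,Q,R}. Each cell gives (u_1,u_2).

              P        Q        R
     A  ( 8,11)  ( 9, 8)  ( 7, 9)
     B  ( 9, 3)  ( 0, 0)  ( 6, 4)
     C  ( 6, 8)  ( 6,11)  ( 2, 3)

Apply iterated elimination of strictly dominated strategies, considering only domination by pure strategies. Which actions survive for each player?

P1 drop C (A beats it: P:8>6 Q:9>6 R:7>2)
P2 drop Q (P beats it: A:11>8 B:3>0)
P1→{A,B} P2→{P,R}

Survivors P1:{A,B} P2:{P,R}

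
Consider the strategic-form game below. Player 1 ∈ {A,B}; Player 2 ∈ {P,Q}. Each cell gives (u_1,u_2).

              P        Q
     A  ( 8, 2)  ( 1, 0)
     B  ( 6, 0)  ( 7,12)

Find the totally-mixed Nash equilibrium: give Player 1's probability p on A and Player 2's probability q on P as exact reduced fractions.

p=6/7, q=3/4

P1 indiff ⇒ q·8+(1-q)·1 = q·6+(1-q)·7 ⇒ q(2) = (1-q)(6) ⇒ q = 3/4
P2 indiff ⇒ p·2+(1-p)·0 = p·0+(1-p)·12 ⇒ p(2) = (1-p)(12) ⇒ p = 6/7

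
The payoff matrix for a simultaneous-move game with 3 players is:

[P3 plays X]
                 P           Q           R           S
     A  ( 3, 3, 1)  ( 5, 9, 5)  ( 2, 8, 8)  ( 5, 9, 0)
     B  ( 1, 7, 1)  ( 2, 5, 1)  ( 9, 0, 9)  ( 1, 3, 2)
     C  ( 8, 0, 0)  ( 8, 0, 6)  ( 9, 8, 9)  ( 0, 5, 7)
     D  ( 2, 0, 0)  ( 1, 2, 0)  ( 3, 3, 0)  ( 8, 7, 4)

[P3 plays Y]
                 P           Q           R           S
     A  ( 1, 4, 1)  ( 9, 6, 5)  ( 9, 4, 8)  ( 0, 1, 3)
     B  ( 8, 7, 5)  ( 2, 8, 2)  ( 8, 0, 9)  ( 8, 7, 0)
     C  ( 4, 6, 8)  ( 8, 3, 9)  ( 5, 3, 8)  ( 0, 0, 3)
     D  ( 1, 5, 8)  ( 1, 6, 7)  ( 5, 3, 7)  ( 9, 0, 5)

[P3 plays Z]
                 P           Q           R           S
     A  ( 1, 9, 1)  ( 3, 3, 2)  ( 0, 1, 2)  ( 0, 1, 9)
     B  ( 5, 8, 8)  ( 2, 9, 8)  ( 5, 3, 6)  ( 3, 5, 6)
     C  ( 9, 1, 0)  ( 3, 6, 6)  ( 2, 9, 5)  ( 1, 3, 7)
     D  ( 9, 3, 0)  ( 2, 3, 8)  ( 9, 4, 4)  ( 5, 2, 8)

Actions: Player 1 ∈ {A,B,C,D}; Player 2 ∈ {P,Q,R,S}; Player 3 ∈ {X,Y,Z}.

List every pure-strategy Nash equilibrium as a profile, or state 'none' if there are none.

(A,P,X): not NE [P1→C gives 8>3; P2→S gives 9>3]
(A,P,Y): not NE [P1→B gives 8>1; P2→Q gives 6>4]
(A,P,Z): not NE [P1→D gives 9>1]
(A,Q,X): not NE [P1→C gives 8>5]
(A,Q,Y): NE
(A,Q,Z): not NE [P2→P gives 9>3; P3→Y gives 5>2]
(A,R,X): not NE [P1→C gives 9>2; P2→S gives 9>8]
(A,R,Y): not NE [P2→Q gives 6>4]
(A,R,Z): not NE [P1→D gives 9>0; P2→P gives 9>1; P3→Y gives 8>2]
(A,S,X): not NE [P1→D gives 8>5; P3→Z gives 9>0]
(A,S,Y): not NE [P1→D gives 9>0; P2→Q gives 6>1; P3→Z gives 9>3]
(A,S,Z): not NE [P1→D gives 5>0; P2→P gives 9>1]
(B,P,X): not NE [P1→C gives 8>1; P3→Z gives 8>1]
(B,P,Y): not NE [P2→Q gives 8>7; P3→Z gives 8>5]
(B,P,Z): not NE [P1→D gives 9>5; P2→Q gives 9>8]
(B,Q,X): not NE [P1→C gives 8>2; P2→P gives 7>5; P3→Z gives 8>1]
(B,Q,Y): not NE [P1→A gives 9>2; P3→Z gives 8>2]
(B,Q,Z): not NE [P1→C gives 3>2]
(B,R,X): not NE [P2→P gives 7>0]
(B,R,Y): not NE [P1→A gives 9>8; P2→Q gives 8>0]
(B,R,Z): not NE [P1→D gives 9>5; P2→Q gives 9>3; P3→Y gives 9>6]
(B,S,X): not NE [P1→D gives 8>1; P2→P gives 7>3; P3→Z gives 6>2]
(B,S,Y): not NE [P1→D gives 9>8; P2→Q gives 8>7; P3→Z gives 6>0]
(B,S,Z): not NE [P1→D gives 5>3; P2→Q gives 9>5]
(C,P,X): not NE [P2→R gives 8>0; P3→Y gives 8>0]
(C,P,Y): not NE [P1→B gives 8>4]
(C,P,Z): not NE [P2→R gives 9>1; P3→Y gives 8>0]
(C,Q,X): not NE [P2→R gives 8>0; P3→Y gives 9>6]
(C,Q,Y): not NE [P1→A gives 9>8; P2→P gives 6>3]
(C,Q,Z): not NE [P2→R gives 9>6; P3→Y gives 9>6]
(C,R,X): NE
(C,R,Y): not NE [P1→A gives 9>5; P2→P gives 6>3; P3→X gives 9>8]
(C,R,Z): not NE [P1→D gives 9>2; P3→X gives 9>5]
(C,S,X): not NE [P1→D gives 8>0; P2→R gives 8>5]
(C,S,Y): not NE [P1→D gives 9>0; P2→P gives 6>0; P3→Z gives 7>3]
(C,S,Z): not NE [P1→D gives 5>1; P2→R gives 9>3]
(D,P,X): not NE [P1→C gives 8>2; P2→S gives 7>0; P3→Y gives 8>0]
(D,P,Y): not NE [P1→B gives 8>1; P2→Q gives 6>5]
(D,P,Z): not NE [P2→R gives 4>3; P3→Y gives 8>0]
(D,Q,X): not NE [P1→C gives 8>1; P2→S gives 7>2; P3→Z gives 8>0]
(D,Q,Y): not NE [P1→A gives 9>1; P3→Z gives 8>7]
(D,Q,Z): not NE [P1→C gives 3>2; P2→R gives 4>3]
(D,R,X): not NE [P1→C gives 9>3; P2→S gives 7>3; P3→Y gives 7>0]
(D,R,Y): not NE [P1→A gives 9>5; P2→Q gives 6>3]
(D,R,Z): not NE [P3→Y gives 7>4]
(D,S,X): not NE [P3→Z gives 8>4]
(D,S,Y): not NE [P2→Q gives 6>0; P3→Z gives 8>5]
(D,S,Z): not NE [P2→R gives 4>2]

NE set: (A,Q,Y), (C,R,X)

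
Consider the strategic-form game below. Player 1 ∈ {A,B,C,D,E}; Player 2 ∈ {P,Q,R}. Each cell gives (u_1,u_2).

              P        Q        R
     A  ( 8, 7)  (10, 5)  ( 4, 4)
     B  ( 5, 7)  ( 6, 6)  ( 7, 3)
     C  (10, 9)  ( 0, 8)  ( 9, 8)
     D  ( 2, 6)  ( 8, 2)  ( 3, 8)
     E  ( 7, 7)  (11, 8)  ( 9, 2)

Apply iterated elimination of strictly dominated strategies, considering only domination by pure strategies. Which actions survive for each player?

P1 drop B (E beats it: P:7>5 Q:11>6 R:9>7)
P1 drop D (A beats it: P:8>2 Q:10>8 R:4>3)
P2 drop R (P beats it: A:7>4 C:9>8 E:7>2)
P1→{A,C,E} P2→{P,Q}

IESDS → P1:{A,C,E} P2:{P,Q}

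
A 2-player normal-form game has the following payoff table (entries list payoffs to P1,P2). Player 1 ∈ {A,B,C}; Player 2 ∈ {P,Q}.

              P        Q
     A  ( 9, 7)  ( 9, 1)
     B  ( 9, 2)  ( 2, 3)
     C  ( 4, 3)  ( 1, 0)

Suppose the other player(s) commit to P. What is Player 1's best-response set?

u_1(A vs P) = 9
u_1(B vs P) = 9
u_1(C vs P) = 4
max payoff 9 at {A,B}

argmax u_1 = {A,B}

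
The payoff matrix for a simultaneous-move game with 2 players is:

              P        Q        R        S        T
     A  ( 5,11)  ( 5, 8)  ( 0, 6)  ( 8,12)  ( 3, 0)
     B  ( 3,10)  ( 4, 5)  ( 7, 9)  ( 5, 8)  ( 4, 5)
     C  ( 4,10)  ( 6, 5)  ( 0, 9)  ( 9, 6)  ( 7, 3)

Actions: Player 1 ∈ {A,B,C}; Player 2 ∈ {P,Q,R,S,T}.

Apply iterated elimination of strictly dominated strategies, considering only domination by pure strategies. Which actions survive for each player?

P2 drop Q (P beats it: A:11>8 B:10>5 C:10>5)
P2 drop R (P beats it: A:11>6 B:10>9 C:10>9)
P1 drop B (C beats it: P:4>3 S:9>5 T:7>4)
P2 drop T (P beats it: A:11>0 C:10>3)
P1→{A,C} P2→{P,S}

Survivors P1:{A,C} P2:{P,S}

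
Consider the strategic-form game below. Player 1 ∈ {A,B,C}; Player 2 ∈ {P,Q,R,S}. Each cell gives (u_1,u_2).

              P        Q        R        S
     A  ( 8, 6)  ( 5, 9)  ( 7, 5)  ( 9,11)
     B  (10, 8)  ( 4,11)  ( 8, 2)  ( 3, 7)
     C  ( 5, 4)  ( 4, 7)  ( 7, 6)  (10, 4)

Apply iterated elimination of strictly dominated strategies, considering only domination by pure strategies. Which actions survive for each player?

P2 drop P (Q beats it: A:9>6 B:11>8 C:7>4)
P2 drop R (Q beats it: A:9>5 B:11>2 C:7>6)
P1 drop B (A beats it: Q:5>4 S:9>3)
P1→{A,C} P2→{Q,S}

IESDS → P1:{A,C} P2:{Q,S}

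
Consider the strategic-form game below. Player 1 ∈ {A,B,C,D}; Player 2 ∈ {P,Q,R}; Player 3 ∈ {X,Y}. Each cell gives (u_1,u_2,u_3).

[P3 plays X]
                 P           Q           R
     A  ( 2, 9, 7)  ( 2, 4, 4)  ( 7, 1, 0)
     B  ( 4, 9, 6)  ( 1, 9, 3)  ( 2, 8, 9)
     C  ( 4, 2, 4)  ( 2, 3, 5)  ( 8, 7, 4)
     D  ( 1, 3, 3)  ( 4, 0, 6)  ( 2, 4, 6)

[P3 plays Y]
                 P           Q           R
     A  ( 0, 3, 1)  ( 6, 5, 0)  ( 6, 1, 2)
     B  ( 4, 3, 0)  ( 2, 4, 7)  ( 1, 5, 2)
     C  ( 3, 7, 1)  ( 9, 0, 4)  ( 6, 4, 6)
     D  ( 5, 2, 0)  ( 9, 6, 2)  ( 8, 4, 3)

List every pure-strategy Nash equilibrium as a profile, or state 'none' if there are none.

(A,P,X): not NE [P1→C gives 4>2]
(A,P,Y): not NE [P1→D gives 5>0; P2→Q gives 5>3; P3→X gives 7>1]
(A,Q,X): not NE [P1→D gives 4>2; P2→P gives 9>4]
(A,Q,Y): not NE [P1→D gives 9>6; P3→X gives 4>0]
(A,R,X): not NE [P1→C gives 8>7; P2→P gives 9>1; P3→Y gives 2>0]
(A,R,Y): not NE [P1→D gives 8>6; P2→Q gives 5>1]
(B,P,X): NE
(B,P,Y): not NE [P1→D gives 5>4; P2→R gives 5>3; P3→X gives 6>0]
(B,Q,X): not NE [P1→D gives 4>1; P3→Y gives 7>3]
(B,Q,Y): not NE [P1→D gives 9>2; P2→R gives 5>4]
(B,R,X): not NE [P1→C gives 8>2; P2→Q gives 9>8]
(B,R,Y): not NE [P1→D gives 8>1; P3→X gives 9>2]
(C,P,X): not NE [P2→R gives 7>2]
(C,P,Y): not NE [P1→D gives 5>3; P3→X gives 4>1]
(C,Q,X): not NE [P1→D gives 4>2; P2→R gives 7>3]
(C,Q,Y): not NE [P2→P gives 7>0; P3→X gives 5>4]
(C,R,X): not NE [P3→Y gives 6>4]
(C,R,Y): not NE [P1→D gives 8>6; P2→P gives 7>4]
(D,P,X): not NE [P1→C gives 4>1; P2→R gives 4>3]
(D,P,Y): not NE [P2→Q gives 6>2; P3→X gives 3>0]
(D,Q,X): not NE [P2→R gives 4>0]
(D,Q,Y): not NE [P3→X gives 6>2]
(D,R,X): not NE [P1→C gives 8>2]
(D,R,Y): not NE [P2→Q gives 6>4; P3→X gives 6>3]

Nash profiles: (B,P,X)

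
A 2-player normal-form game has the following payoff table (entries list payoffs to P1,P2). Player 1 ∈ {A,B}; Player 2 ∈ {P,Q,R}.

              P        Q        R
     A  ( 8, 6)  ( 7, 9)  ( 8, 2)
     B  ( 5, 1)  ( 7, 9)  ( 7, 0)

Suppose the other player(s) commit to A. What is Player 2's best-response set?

BR_2 = {Q}

u_2(P vs A) = 6
u_2(Q vs A) = 9
u_2(R vs A) = 2
max payoff 9 at {Q}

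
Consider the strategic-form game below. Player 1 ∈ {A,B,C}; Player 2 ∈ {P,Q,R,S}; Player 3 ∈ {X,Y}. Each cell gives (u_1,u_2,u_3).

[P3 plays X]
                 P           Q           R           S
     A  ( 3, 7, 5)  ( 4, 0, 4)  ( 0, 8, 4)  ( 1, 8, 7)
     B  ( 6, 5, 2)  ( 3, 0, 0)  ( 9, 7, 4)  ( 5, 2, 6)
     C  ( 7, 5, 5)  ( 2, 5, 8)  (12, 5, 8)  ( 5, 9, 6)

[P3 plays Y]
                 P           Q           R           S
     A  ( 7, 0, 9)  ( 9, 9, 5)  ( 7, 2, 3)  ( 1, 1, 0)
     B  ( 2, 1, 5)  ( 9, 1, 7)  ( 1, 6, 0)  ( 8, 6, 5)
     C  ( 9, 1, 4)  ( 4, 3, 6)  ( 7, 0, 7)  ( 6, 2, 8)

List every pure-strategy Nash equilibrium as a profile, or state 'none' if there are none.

PSNE = {(A,Q,Y)}

(A,P,X): not NE [P1→C gives 7>3; P2→S gives 8>7; P3→Y gives 9>5]
(A,P,Y): not NE [P1→C gives 9>7; P2→Q gives 9>0]
(A,Q,X): not NE [P2→S gives 8>0; P3→Y gives 5>4]
(A,Q,Y): NE
(A,R,X): not NE [P1→C gives 12>0]
(A,R,Y): not NE [P2→Q gives 9>2; P3→X gives 4>3]
(A,S,X): not NE [P1→C gives 5>1]
(A,S,Y): not NE [P1→B gives 8>1; P2→Q gives 9>1; P3→X gives 7>0]
(B,P,X): not NE [P1→C gives 7>6; P2→R gives 7>5; P3→Y gives 5>2]
(B,P,Y): not NE [P1→C gives 9>2; P2→S gives 6>1]
(B,Q,X): not NE [P1→A gives 4>3; P2→R gives 7>0; P3→Y gives 7>0]
(B,Q,Y): not NE [P2→S gives 6>1]
(B,R,X): not NE [P1→C gives 12>9]
(B,R,Y): not NE [P1→C gives 7>1; P3→X gives 4>0]
(B,S,X): not NE [P2→R gives 7>2]
(B,S,Y): not NE [P3→X gives 6>5]
(C,P,X): not NE [P2→S gives 9>5]
(C,P,Y): not NE [P2→Q gives 3>1; P3→X gives 5>4]
(C,Q,X): not NE [P1→A gives 4>2; P2→S gives 9>5]
(C,Q,Y): not NE [P1→B gives 9>4; P3→X gives 8>6]
(C,R,X): not NE [P2→S gives 9>5]
(C,R,Y): not NE [P2→Q gives 3>0; P3→X gives 8>7]
(C,S,X): not NE [P3→Y gives 8>6]
(C,S,Y): not NE [P1→B gives 8>6; P2→Q gives 3>2]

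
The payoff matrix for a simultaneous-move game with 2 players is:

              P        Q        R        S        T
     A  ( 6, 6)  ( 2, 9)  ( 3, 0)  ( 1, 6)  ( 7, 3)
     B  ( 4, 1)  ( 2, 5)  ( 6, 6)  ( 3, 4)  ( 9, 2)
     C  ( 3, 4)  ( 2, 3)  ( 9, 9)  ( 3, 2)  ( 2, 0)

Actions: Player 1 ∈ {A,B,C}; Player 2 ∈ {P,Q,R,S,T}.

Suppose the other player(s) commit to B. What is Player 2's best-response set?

u_2(P vs B) = 1
u_2(Q vs B) = 5
u_2(R vs B) = 6
u_2(S vs B) = 4
u_2(T vs B) = 2
max payoff 6 at {R}

argmax u_2 = {R}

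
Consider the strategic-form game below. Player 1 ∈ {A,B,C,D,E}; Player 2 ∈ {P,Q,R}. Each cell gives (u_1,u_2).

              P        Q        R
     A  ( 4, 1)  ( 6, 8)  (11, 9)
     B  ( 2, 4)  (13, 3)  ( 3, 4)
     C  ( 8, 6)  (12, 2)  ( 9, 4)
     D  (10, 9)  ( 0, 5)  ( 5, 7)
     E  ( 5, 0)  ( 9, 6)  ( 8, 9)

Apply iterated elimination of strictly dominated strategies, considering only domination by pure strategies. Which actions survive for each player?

IESDS → P1:{A,C,D} P2:{P,R}

P1 drop E (C beats it: P:8>5 Q:12>9 R:9>8)
P2 drop Q (R beats it: A:9>8 B:4>3 C:4>2 D:7>5)
P1 drop B (A beats it: P:4>2 R:11>3)
P1→{A,C,D} P2→{P,R}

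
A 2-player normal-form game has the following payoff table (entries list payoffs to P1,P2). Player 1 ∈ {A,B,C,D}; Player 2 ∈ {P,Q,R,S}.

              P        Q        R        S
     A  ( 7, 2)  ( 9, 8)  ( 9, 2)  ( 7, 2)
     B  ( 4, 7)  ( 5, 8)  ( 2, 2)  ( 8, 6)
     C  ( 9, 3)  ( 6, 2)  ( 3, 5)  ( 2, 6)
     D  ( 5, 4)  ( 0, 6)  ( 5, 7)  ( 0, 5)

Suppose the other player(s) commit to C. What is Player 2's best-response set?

u_2(P vs C) = 3
u_2(Q vs C) = 2
u_2(R vs C) = 5
u_2(S vs C) = 6
max payoff 6 at {S}

BR_2 = {S}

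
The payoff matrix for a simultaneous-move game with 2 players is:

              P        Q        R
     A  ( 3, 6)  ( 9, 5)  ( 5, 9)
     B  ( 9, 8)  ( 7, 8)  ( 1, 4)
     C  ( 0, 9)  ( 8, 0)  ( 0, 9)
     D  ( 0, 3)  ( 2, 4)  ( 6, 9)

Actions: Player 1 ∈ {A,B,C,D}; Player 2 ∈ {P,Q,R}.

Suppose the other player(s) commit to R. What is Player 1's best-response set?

argmax u_1 = {D}

u_1(A vs R) = 5
u_1(B vs R) = 1
u_1(C vs R) = 0
u_1(D vs R) = 6
max payoff 6 at {D}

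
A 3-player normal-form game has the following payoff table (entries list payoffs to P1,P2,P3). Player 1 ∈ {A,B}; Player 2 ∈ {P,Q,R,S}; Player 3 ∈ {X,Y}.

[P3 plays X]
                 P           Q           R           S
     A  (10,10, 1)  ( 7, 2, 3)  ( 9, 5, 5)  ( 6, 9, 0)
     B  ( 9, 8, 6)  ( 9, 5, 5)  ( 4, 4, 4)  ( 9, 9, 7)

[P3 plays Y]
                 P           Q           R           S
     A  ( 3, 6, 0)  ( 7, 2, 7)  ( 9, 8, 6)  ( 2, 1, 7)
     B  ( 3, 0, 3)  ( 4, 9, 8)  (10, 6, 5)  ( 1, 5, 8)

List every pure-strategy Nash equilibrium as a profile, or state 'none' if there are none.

(A,P,X): NE
(A,P,Y): not NE [P2→R gives 8>6; P3→X gives 1>0]
(A,Q,X): not NE [P1→B gives 9>7; P2→P gives 10>2; P3→Y gives 7>3]
(A,Q,Y): not NE [P2→R gives 8>2]
(A,R,X): not NE [P2→P gives 10>5; P3→Y gives 6>5]
(A,R,Y): not NE [P1→B gives 10>9]
(A,S,X): not NE [P1→B gives 9>6; P2→P gives 10>9; P3→Y gives 7>0]
(A,S,Y): not NE [P2→R gives 8>1]
(B,P,X): not NE [P1→A gives 10>9; P2→S gives 9>8]
(B,P,Y): not NE [P2→Q gives 9>0; P3→X gives 6>3]
(B,Q,X): not NE [P2→S gives 9>5; P3→Y gives 8>5]
(B,Q,Y): not NE [P1→A gives 7>4]
(B,R,X): not NE [P1→A gives 9>4; P2→S gives 9>4; P3→Y gives 5>4]
(B,R,Y): not NE [P2→Q gives 9>6]
(B,S,X): not NE [P3→Y gives 8>7]
(B,S,Y): not NE [P1→A gives 2>1; P2→Q gives 9>5]

PSNE = {(A,P,X)}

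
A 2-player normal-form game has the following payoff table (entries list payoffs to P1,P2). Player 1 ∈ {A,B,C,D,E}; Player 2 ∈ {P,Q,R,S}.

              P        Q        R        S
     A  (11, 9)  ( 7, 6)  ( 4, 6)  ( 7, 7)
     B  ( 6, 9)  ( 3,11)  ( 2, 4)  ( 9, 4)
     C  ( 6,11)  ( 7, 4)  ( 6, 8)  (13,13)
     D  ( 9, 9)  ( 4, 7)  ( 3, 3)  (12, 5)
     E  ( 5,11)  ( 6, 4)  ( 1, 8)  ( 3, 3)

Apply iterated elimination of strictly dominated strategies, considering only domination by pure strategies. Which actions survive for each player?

Survivors P1:{A,C,D} P2:{P,S}

P1 drop B (D beats it: P:9>6 Q:4>3 R:3>2 S:12>9)
P1 drop E (A beats it: P:11>5 Q:7>6 R:4>1 S:7>3)
P2 drop Q (P beats it: A:9>6 C:11>4 D:9>7)
P2 drop R (P beats it: A:9>6 C:11>8 D:9>3)
P1→{A,C,D} P2→{P,S}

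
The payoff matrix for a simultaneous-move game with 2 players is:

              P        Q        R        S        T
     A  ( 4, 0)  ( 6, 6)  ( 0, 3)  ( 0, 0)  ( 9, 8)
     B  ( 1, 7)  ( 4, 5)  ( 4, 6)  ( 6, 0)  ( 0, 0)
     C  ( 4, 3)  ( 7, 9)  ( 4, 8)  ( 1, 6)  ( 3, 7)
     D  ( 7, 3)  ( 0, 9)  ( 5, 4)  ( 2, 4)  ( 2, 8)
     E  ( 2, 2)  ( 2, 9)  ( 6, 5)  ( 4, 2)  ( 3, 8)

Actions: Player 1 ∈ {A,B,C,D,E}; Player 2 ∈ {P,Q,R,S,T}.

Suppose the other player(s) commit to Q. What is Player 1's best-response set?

u_1(A vs Q) = 6
u_1(B vs Q) = 4
u_1(C vs Q) = 7
u_1(D vs Q) = 0
u_1(E vs Q) = 2
max payoff 7 at {C}

BR_1 = {C}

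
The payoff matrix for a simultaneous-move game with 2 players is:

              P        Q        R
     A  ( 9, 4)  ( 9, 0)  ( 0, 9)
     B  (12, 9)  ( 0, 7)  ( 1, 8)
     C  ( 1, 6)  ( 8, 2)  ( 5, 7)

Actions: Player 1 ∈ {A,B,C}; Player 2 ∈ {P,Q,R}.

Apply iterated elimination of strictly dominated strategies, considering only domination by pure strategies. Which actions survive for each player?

P2 drop Q (P beats it: A:4>0 B:9>7 C:6>2)
P1 drop A (B beats it: P:12>9 R:1>0)
P1→{B,C} P2→{P,R}

IESDS → P1:{B,C} P2:{P,R}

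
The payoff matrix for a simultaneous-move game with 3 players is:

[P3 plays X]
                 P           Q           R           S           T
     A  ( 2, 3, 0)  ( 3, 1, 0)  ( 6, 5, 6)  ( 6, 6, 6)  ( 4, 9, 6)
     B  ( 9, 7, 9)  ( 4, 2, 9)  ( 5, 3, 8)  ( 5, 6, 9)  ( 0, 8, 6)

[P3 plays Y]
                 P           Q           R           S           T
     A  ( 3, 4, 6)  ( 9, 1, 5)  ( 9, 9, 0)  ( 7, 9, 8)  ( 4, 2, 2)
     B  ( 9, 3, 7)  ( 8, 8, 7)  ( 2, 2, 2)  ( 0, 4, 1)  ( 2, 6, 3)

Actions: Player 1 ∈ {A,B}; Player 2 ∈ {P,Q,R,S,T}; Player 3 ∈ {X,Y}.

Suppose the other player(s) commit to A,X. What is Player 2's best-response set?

u_2(P vs A,X) = 3
u_2(Q vs A,X) = 1
u_2(R vs A,X) = 5
u_2(S vs A,X) = 6
u_2(T vs A,X) = 9
max payoff 9 at {T}

P2 best: {T}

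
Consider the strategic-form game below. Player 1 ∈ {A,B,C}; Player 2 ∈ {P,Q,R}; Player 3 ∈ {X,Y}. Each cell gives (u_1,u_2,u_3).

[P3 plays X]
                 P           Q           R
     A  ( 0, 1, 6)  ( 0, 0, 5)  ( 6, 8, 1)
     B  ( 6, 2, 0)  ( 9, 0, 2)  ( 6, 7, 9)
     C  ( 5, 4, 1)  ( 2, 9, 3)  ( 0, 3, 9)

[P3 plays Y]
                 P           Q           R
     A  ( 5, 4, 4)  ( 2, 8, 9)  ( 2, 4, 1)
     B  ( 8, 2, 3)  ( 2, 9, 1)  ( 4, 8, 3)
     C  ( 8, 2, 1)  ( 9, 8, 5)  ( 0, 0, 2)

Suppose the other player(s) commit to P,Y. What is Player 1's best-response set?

u_1(A vs P,Y) = 5
u_1(B vs P,Y) = 8
u_1(C vs P,Y) = 8
max payoff 8 at {B,C}

P1 best: {B,C}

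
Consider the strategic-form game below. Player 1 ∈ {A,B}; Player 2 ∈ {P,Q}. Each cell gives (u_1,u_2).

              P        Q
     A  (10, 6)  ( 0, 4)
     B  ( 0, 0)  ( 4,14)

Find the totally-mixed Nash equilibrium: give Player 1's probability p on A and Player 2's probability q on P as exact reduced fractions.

P1 mixes 7/8 on A; P2 mixes 2/7 on P

P1 indiff ⇒ q·10+(1-q)·0 = q·0+(1-q)·4 ⇒ q(10) = (1-q)(4) ⇒ q = 2/7
P2 indiff ⇒ p·6+(1-p)·0 = p·4+(1-p)·14 ⇒ p(2) = (1-p)(14) ⇒ p = 7/8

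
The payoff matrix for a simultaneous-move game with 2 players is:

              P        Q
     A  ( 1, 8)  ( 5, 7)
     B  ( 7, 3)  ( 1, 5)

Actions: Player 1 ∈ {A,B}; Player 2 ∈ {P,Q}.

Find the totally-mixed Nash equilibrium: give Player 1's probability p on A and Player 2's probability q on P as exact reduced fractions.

P1 indiff ⇒ q·1+(1-q)·5 = q·7+(1-q)·1 ⇒ q(-6) = (1-q)(-4) ⇒ q = 2/5
P2 indiff ⇒ p·8+(1-p)·3 = p·7+(1-p)·5 ⇒ p(1) = (1-p)(2) ⇒ p = 2/3

P1 mixes 2/3 on A; P2 mixes 2/5 on P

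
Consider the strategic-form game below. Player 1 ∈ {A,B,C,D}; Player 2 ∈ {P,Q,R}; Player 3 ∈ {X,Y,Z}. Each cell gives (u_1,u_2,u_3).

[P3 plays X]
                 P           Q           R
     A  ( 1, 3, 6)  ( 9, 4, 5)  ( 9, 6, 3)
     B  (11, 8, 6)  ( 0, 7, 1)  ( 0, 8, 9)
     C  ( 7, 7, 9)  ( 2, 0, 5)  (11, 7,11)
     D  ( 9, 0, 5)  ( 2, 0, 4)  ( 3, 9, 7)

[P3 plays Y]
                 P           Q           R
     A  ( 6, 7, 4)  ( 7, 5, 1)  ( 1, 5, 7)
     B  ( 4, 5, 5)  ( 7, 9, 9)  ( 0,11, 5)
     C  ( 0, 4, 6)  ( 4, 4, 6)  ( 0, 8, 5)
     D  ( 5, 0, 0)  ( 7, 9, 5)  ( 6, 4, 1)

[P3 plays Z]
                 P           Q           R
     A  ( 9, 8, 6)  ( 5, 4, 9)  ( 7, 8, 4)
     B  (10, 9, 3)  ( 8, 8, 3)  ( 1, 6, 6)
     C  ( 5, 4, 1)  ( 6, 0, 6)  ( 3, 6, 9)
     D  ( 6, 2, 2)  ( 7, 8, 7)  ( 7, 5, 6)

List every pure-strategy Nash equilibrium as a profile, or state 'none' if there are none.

NE set: (B,P,X), (C,R,X)

(A,P,X): not NE [P1→B gives 11>1; P2→R gives 6>3]
(A,P,Y): not NE [P3→Z gives 6>4]
(A,P,Z): not NE [P1→B gives 10>9]
(A,Q,X): not NE [P2→R gives 6>4; P3→Z gives 9>5]
(A,Q,Y): not NE [P2→P gives 7>5; P3→Z gives 9>1]
(A,Q,Z): not NE [P1→B gives 8>5; P2→R gives 8>4]
(A,R,X): not NE [P1→C gives 11>9; P3→Y gives 7>3]
(A,R,Y): not NE [P1→D gives 6>1; P2→P gives 7>5]
(A,R,Z): not NE [P3→Y gives 7>4]
(B,P,X): NE
(B,P,Y): not NE [P1→A gives 6>4; P2→R gives 11>5; P3→X gives 6>5]
(B,P,Z): not NE [P3→X gives 6>3]
(B,Q,X): not NE [P1→A gives 9>0; P2→R gives 8>7; P3→Y gives 9>1]
(B,Q,Y): not NE [P2→R gives 11>9]
(B,Q,Z): not NE [P2→P gives 9>8; P3→Y gives 9>3]
(B,R,X): not NE [P1→C gives 11>0]
(B,R,Y): not NE [P1→D gives 6>0; P3→X gives 9>5]
(B,R,Z): not NE [P1→D gives 7>1; P2→P gives 9>6; P3→X gives 9>6]
(C,P,X): not NE [P1→B gives 11>7]
(C,P,Y): not NE [P1→A gives 6>0; P2→R gives 8>4; P3→X gives 9>6]
(C,P,Z): not NE [P1→B gives 10>5; P2→R gives 6>4; P3→X gives 9>1]
(C,Q,X): not NE [P1→A gives 9>2; P2→R gives 7>0; P3→Z gives 6>5]
(C,Q,Y): not NE [P1→D gives 7>4; P2→R gives 8>4]
(C,Q,Z): not NE [P1→B gives 8>6; P2→R gives 6>0]
(C,R,X): NE
(C,R,Y): not NE [P1→D gives 6>0; P3→X gives 11>5]
(C,R,Z): not NE [P1→D gives 7>3; P3→X gives 11>9]
(D,P,X): not NE [P1→B gives 11>9; P2→R gives 9>0]
(D,P,Y): not NE [P1→A gives 6>5; P2→Q gives 9>0; P3→X gives 5>0]
(D,P,Z): not NE [P1→B gives 10>6; P2→Q gives 8>2; P3→X gives 5>2]
(D,Q,X): not NE [P1→A gives 9>2; P2→R gives 9>0; P3→Z gives 7>4]
(D,Q,Y): not NE [P3→Z gives 7>5]
(D,Q,Z): not NE [P1→B gives 8>7]
(D,R,X): not NE [P1→C gives 11>3]
(D,R,Y): not NE [P2→Q gives 9>4; P3→X gives 7>1]
(D,R,Z): not NE [P2→Q gives 8>5; P3→X gives 7>6]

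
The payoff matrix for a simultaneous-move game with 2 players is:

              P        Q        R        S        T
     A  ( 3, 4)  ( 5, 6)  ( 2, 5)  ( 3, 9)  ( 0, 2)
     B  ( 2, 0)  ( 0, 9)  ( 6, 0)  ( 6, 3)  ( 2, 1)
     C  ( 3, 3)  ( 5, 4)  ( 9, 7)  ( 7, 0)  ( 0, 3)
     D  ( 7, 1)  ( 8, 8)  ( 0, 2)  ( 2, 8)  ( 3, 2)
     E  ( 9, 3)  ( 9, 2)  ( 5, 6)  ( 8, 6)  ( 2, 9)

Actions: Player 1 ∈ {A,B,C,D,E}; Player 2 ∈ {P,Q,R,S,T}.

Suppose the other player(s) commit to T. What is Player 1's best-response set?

BR_1 = {D}

u_1(A vs T) = 0
u_1(B vs T) = 2
u_1(C vs T) = 0
u_1(D vs T) = 3
u_1(E vs T) = 2
max payoff 3 at {D}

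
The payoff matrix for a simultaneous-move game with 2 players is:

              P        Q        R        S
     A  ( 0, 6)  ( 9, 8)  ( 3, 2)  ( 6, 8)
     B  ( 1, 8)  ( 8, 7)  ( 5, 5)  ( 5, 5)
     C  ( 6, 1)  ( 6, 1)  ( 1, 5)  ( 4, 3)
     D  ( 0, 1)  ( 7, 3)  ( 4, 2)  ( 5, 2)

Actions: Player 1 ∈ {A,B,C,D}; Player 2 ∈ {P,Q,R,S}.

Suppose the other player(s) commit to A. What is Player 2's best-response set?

u_2(P vs A) = 6
u_2(Q vs A) = 8
u_2(R vs A) = 2
u_2(S vs A) = 8
max payoff 8 at {Q,S}

P2 best: {Q,S}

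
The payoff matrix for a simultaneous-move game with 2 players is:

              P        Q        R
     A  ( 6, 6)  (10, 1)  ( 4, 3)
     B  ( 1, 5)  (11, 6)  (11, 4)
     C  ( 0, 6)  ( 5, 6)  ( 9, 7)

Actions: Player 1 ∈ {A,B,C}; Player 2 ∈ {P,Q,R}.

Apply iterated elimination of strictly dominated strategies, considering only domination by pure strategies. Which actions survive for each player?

P1 drop C (B beats it: P:1>0 Q:11>5 R:11>9)
P2 drop R (P beats it: A:6>3 B:5>4)
P1→{A,B} P2→{P,Q}

IESDS → P1:{A,B} P2:{P,Q}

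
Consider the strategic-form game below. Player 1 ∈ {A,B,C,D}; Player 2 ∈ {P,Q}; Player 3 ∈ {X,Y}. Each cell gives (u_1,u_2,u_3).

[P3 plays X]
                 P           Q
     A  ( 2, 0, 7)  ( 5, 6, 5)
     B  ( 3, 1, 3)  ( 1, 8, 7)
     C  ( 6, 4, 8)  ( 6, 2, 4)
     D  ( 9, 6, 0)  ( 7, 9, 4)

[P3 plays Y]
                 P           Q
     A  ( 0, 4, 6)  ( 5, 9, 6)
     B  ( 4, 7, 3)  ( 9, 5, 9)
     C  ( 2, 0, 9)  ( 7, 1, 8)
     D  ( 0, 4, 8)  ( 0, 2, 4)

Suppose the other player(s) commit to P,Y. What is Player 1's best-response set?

u_1(A vs P,Y) = 0
u_1(B vs P,Y) = 4
u_1(C vs P,Y) = 2
u_1(D vs P,Y) = 0
max payoff 4 at {B}

BR_1 = {B}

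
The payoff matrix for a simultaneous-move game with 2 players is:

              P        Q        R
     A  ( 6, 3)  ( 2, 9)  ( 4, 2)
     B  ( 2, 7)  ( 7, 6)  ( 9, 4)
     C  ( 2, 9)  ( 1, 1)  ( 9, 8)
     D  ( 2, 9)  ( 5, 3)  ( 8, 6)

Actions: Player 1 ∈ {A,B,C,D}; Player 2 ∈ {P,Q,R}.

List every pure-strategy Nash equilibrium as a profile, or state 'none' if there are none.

Equilibria: none

(A,P): not NE [P2→Q gives 9>3]
(A,Q): not NE [P1→B gives 7>2]
(A,R): not NE [P1→C gives 9>4; P2→Q gives 9>2]
(B,P): not NE [P1→A gives 6>2]
(B,Q): not NE [P2→P gives 7>6]
(B,R): not NE [P2→P gives 7>4]
(C,P): not NE [P1→A gives 6>2]
(C,Q): not NE [P1→B gives 7>1; P2→P gives 9>1]
(C,R): not NE [P2→P gives 9>8]
(D,P): not NE [P1→A gives 6>2]
(D,Q): not NE [P1→B gives 7>5; P2→P gives 9>3]
(D,R): not NE [P1→C gives 9>8; P2→P gives 9>6]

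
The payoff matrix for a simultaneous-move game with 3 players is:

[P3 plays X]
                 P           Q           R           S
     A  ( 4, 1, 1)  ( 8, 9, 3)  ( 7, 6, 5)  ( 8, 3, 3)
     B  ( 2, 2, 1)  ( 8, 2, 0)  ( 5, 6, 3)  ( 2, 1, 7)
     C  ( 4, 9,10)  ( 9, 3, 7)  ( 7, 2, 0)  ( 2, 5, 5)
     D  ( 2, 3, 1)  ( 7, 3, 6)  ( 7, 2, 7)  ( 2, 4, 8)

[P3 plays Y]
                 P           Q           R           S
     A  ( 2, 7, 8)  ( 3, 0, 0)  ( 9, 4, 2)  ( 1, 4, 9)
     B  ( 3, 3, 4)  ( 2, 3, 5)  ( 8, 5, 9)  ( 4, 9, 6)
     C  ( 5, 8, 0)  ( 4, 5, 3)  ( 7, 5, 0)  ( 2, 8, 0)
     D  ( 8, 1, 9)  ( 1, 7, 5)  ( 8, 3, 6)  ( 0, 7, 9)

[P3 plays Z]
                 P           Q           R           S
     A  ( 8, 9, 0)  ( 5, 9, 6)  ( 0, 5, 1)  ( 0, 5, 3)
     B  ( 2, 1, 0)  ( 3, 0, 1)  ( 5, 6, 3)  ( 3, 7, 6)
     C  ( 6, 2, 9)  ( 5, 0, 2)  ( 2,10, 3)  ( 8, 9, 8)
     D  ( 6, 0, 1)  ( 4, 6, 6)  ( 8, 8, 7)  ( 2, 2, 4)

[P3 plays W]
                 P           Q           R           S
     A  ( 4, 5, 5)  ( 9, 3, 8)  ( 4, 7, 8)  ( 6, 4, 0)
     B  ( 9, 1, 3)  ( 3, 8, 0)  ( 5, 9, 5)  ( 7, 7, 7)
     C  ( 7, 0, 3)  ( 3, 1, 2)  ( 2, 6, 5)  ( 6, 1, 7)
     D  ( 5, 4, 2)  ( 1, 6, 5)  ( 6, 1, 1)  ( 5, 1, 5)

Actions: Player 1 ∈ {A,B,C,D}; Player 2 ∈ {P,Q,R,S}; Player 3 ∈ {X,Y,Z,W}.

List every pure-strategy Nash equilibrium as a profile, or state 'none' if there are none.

(A,P,X): not NE [P2→Q gives 9>1; P3→Y gives 8>1]
(A,P,Y): not NE [P1→D gives 8>2]
(A,P,Z): not NE [P3→Y gives 8>0]
(A,P,W): not NE [P1→B gives 9>4; P2→R gives 7>5; P3→Y gives 8>5]
(A,Q,X): not NE [P1→C gives 9>8; P3→W gives 8>3]
(A,Q,Y): not NE [P1→C gives 4>3; P2→P gives 7>0; P3→W gives 8>0]
(A,Q,Z): not NE [P3→W gives 8>6]
(A,Q,W): not NE [P2→R gives 7>3]
(A,R,X): not NE [P2→Q gives 9>6; P3→W gives 8>5]
(A,R,Y): not NE [P2→P gives 7>4; P3→W gives 8>2]
(A,R,Z): not NE [P1→D gives 8>0; P2→Q gives 9>5; P3→W gives 8>1]
(A,R,W): not NE [P1→D gives 6>4]
(A,S,X): not NE [P2→Q gives 9>3; P3→Y gives 9>3]
(A,S,Y): not NE [P1→B gives 4>1; P2→P gives 7>4]
(A,S,Z): not NE [P1→C gives 8>0; P2→Q gives 9>5; P3→Y gives 9>3]
(A,S,W): not NE [P1→B gives 7>6; P2→R gives 7>4; P3→Y gives 9>0]
(B,P,X): not NE [P1→C gives 4>2; P2→R gives 6>2; P3→Y gives 4>1]
(B,P,Y): not NE [P1→D gives 8>3; P2→S gives 9>3]
(B,P,Z): not NE [P1→A gives 8>2; P2→S gives 7>1; P3→Y gives 4>0]
(B,P,W): not NE [P2→R gives 9>1; P3→Y gives 4>3]
(B,Q,X): not NE [P1→C gives 9>8; P2→R gives 6>2; P3→Y gives 5>0]
(B,Q,Y): not NE [P1→C gives 4>2; P2→S gives 9>3]
(B,Q,Z): not NE [P1→C gives 5>3; P2→S gives 7>0; P3→Y gives 5>1]
(B,Q,W): not NE [P1→A gives 9>3; P2→R gives 9>8; P3→Y gives 5>0]
(B,R,X): not NE [P1→D gives 7>5; P3→Y gives 9>3]
(B,R,Y): not NE [P1→A gives 9>8; P2→S gives 9>5]
(B,R,Z): not NE [P1→D gives 8>5; P2→S gives 7>6; P3→Y gives 9>3]
(B,R,W): not NE [P1→D gives 6>5; P3→Y gives 9>5]
(B,S,X): not NE [P1→A gives 8>2; P2→R gives 6>1]
(B,S,Y): not NE [P3→W gives 7>6]
(B,S,Z): not NE [P1→C gives 8>3; P3→W gives 7>6]
(B,S,W): not NE [P2→R gives 9>7]
(C,P,X): NE
(C,P,Y): not NE [P1→D gives 8>5; P3→X gives 10>0]
(C,P,Z): not NE [P1→A gives 8>6; P2→R gives 10>2; P3→X gives 10>9]
(C,P,W): not NE [P1→B gives 9>7; P2→R gives 6>0; P3→X gives 10>3]
(C,Q,X): not NE [P2→P gives 9>3]
(C,Q,Y): not NE [P2→S gives 8>5; P3→X gives 7>3]
(C,Q,Z): not NE [P2→R gives 10>0; P3→X gives 7>2]
(C,Q,W): not NE [P1→A gives 9>3; P2→R gives 6>1; P3→X gives 7>2]
(C,R,X): not NE [P2→P gives 9>2; P3→W gives 5>0]
(C,R,Y): not NE [P1→A gives 9>7; P2→S gives 8>5; P3→W gives 5>0]
(C,R,Z): not NE [P1→D gives 8>2; P3→W gives 5>3]
(C,R,W): not NE [P1→D gives 6>2]
(C,S,X): not NE [P1→A gives 8>2; P2→P gives 9>5; P3→Z gives 8>5]
(C,S,Y): not NE [P1→B gives 4>2; P3→Z gives 8>0]
(C,S,Z): not NE [P2→R gives 10>9]
(C,S,W): not NE [P1→B gives 7>6; P2→R gives 6>1; P3→Z gives 8>7]
(D,P,X): not NE [P1→C gives 4>2; P2→S gives 4>3; P3→Y gives 9>1]
(D,P,Y): not NE [P2→S gives 7>1]
(D,P,Z): not NE [P1→A gives 8>6; P2→R gives 8>0; P3→Y gives 9>1]
(D,P,W): not NE [P1→B gives 9>5; P2→Q gives 6>4; P3→Y gives 9>2]
(D,Q,X): not NE [P1→C gives 9>7; P2→S gives 4>3]
(D,Q,Y): not NE [P1→C gives 4>1; P3→Z gives 6>5]
(D,Q,Z): not NE [P1→C gives 5>4; P2→R gives 8>6]
(D,Q,W): not NE [P1→A gives 9>1; P3→Z gives 6>5]
(D,R,X): not NE [P2→S gives 4>2]
(D,R,Y): not NE [P1→A gives 9>8; P2→S gives 7>3; P3→Z gives 7>6]
(D,R,Z): NE
(D,R,W): not NE [P2→Q gives 6>1; P3→Z gives 7>1]
(D,S,X): not NE [P1→A gives 8>2; P3→Y gives 9>8]
(D,S,Y): not NE [P1→B gives 4>0]
(D,S,Z): not NE [P1→C gives 8>2; P2→R gives 8>2; P3→Y gives 9>4]
(D,S,W): not NE [P1→B gives 7>5; P2→Q gives 6>1; P3→Y gives 9>5]

Nash profiles: (C,P,X), (D,R,Z)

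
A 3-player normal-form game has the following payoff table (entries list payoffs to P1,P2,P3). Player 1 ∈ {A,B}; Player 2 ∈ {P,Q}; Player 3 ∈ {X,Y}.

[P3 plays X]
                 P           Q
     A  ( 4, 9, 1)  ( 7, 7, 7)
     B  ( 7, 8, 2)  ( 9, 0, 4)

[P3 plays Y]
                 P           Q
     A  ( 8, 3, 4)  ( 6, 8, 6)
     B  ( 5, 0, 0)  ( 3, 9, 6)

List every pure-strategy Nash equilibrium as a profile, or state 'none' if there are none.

PSNE = {(B,P,X)}

(A,P,X): not NE [P1→B gives 7>4; P3→Y gives 4>1]
(A,P,Y): not NE [P2→Q gives 8>3]
(A,Q,X): not NE [P1→B gives 9>7; P2→P gives 9>7]
(A,Q,Y): not NE [P3→X gives 7>6]
(B,P,X): NE
(B,P,Y): not NE [P1→A gives 8>5; P2→Q gives 9>0; P3→X gives 2>0]
(B,Q,X): not NE [P2→P gives 8>0; P3→Y gives 6>4]
(B,Q,Y): not NE [P1→A gives 6>3]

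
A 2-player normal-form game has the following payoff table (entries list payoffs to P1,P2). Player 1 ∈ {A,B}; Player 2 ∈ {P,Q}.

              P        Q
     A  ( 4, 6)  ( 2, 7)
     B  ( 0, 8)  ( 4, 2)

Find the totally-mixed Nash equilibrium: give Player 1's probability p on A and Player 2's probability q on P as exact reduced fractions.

P1 indiff ⇒ q·4+(1-q)·2 = q·0+(1-q)·4 ⇒ q(4) = (1-q)(2) ⇒ q = 1/3
P2 indiff ⇒ p·6+(1-p)·8 = p·7+(1-p)·2 ⇒ p(-1) = (1-p)(-6) ⇒ p = 6/7

P1 mixes 6/7 on A; P2 mixes 1/3 on P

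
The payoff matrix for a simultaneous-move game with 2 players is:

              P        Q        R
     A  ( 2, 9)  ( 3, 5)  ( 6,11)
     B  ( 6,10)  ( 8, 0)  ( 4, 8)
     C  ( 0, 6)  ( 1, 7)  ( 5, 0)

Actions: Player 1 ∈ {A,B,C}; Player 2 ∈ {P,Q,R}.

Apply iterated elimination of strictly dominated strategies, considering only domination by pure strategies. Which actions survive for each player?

P1 drop C (A beats it: P:2>0 Q:3>1 R:6>5)
P2 drop Q (P beats it: A:9>5 B:10>0)
P1→{A,B} P2→{P,R}

Remaining: P1:{A,B} P2:{P,R}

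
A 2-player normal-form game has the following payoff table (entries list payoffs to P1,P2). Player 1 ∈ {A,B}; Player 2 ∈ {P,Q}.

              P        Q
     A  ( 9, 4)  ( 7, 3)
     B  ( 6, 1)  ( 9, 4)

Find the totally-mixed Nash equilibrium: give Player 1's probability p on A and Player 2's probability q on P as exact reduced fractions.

P1 indiff ⇒ q·9+(1-q)·7 = q·6+(1-q)·9 ⇒ q(3) = (1-q)(2) ⇒ q = 2/5
P2 indiff ⇒ p·4+(1-p)·1 = p·3+(1-p)·4 ⇒ p(1) = (1-p)(3) ⇒ p = 3/4

P1 mixes 3/4 on A; P2 mixes 2/5 on P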